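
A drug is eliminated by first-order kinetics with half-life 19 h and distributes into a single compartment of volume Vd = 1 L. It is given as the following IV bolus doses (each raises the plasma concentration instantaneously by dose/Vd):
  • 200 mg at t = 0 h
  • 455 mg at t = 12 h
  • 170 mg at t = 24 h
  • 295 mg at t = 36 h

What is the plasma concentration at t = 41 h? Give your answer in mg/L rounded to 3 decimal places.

k = ln 2 / 19 = 0.03648 per h
Dose 1 (200 mg at t=0 h): 200·exp(−0.03648·41) = 44.817 mg/L
Dose 2 (455 mg at t=12 h): 455·exp(−0.03648·29) = 157.959 mg/L
Dose 3 (170 mg at t=24 h): 170·exp(−0.03648·17) = 91.434 mg/L
Dose 4 (295 mg at t=36 h): 295·exp(−0.03648·5) = 245.812 mg/L
C(41) = 44.817 + 157.959 + 91.434 + 245.812 = 540.022 mg/L

540.022 mg/L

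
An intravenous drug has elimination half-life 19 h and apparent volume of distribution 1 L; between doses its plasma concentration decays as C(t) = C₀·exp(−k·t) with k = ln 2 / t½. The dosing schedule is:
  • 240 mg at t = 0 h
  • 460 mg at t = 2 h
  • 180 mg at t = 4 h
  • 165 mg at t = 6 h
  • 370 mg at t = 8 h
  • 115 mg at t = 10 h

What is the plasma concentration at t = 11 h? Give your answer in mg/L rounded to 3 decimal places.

k = ln 2 / 19 = 0.03648 per h
Dose 1 (240 mg at t=0 h): 240·exp(−0.03648·11) = 160.668 mg/L
Dose 2 (460 mg at t=2 h): 460·exp(−0.03648·9) = 331.257 mg/L
Dose 3 (180 mg at t=4 h): 180·exp(−0.03648·7) = 139.433 mg/L
Dose 4 (165 mg at t=6 h): 165·exp(−0.03648·5) = 137.488 mg/L
Dose 5 (370 mg at t=8 h): 370·exp(−0.03648·3) = 331.643 mg/L
Dose 6 (115 mg at t=10 h): 115·exp(−0.03648·1) = 110.880 mg/L
C(11) = 160.668 + 331.257 + 139.433 + 137.488 + 331.643 + 110.880 = 1211.370 mg/L

1211.370 mg/L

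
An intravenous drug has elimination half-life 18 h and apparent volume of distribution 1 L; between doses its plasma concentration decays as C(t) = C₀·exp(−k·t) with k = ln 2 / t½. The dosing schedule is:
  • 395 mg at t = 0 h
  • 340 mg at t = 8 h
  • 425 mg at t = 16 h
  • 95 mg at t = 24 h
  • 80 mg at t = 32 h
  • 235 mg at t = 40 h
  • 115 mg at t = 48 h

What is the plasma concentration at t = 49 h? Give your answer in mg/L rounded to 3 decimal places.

k = ln 2 / 18 = 0.03851 per h
Dose 1 (395 mg at t=0 h): 395·exp(−0.03851·49) = 59.859 mg/L
Dose 2 (340 mg at t=8 h): 340·exp(−0.03851·41) = 70.113 mg/L
Dose 3 (425 mg at t=16 h): 425·exp(−0.03851·33) = 119.262 mg/L
Dose 4 (95 mg at t=24 h): 95·exp(−0.03851·25) = 36.277 mg/L
Dose 5 (80 mg at t=32 h): 80·exp(−0.03851·17) = 41.570 mg/L
Dose 6 (235 mg at t=40 h): 235·exp(−0.03851·9) = 166.170 mg/L
Dose 7 (115 mg at t=48 h): 115·exp(−0.03851·1) = 110.656 mg/L
C(49) = 59.859 + 70.113 + 119.262 + 36.277 + 41.570 + 166.170 + 110.656 = 603.906 mg/L

603.906 mg/L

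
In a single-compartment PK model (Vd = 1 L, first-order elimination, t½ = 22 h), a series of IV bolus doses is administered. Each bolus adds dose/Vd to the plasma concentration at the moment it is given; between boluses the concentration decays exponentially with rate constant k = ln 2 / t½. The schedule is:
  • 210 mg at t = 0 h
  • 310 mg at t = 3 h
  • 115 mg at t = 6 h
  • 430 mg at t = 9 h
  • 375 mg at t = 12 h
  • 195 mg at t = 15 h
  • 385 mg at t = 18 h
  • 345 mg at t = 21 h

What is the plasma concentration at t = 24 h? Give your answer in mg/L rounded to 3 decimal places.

k = ln 2 / 22 = 0.03151 per h
Dose 1 (210 mg at t=0 h): 210·exp(−0.03151·24) = 98.588 mg/L
Dose 2 (310 mg at t=3 h): 310·exp(−0.03151·21) = 159.961 mg/L
Dose 3 (115 mg at t=6 h): 115·exp(−0.03151·18) = 65.223 mg/L
Dose 4 (430 mg at t=9 h): 430·exp(−0.03151·15) = 268.053 mg/L
Dose 5 (375 mg at t=12 h): 375·exp(−0.03151·12) = 256.941 mg/L
Dose 6 (195 mg at t=15 h): 195·exp(−0.03151·9) = 146.854 mg/L
Dose 7 (385 mg at t=18 h): 385·exp(−0.03151·6) = 318.685 mg/L
Dose 8 (345 mg at t=21 h): 345·exp(−0.03151·3) = 313.884 mg/L
C(24) = 98.588 + 159.961 + 65.223 + 268.053 + 256.941 + 146.854 + 318.685 + 313.884 = 1628.189 mg/L

1628.189 mg/L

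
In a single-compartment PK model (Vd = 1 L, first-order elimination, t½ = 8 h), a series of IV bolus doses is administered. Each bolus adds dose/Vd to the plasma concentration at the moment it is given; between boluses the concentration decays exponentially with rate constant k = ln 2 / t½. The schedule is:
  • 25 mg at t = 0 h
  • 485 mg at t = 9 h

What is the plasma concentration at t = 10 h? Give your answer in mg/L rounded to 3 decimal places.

k = ln 2 / 8 = 0.08664 per h
Dose 1 (25 mg at t=0 h): 25·exp(−0.08664·10) = 10.511 mg/L
Dose 2 (485 mg at t=9 h): 485·exp(−0.08664·1) = 444.747 mg/L
C(10) = 10.511 + 444.747 = 455.258 mg/L

455.258 mg/L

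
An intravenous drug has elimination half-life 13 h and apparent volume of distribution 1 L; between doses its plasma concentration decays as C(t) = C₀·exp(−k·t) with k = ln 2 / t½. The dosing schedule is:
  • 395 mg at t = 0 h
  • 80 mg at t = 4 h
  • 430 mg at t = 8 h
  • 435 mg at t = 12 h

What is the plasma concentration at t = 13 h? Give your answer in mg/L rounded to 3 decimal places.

988.796 mg/L

k = ln 2 / 13 = 0.05332 per h
Dose 1 (395 mg at t=0 h): 395·exp(−0.05332·13) = 197.500 mg/L
Dose 2 (80 mg at t=4 h): 80·exp(−0.05332·9) = 49.509 mg/L
Dose 3 (430 mg at t=8 h): 430·exp(−0.05332·5) = 329.373 mg/L
Dose 4 (435 mg at t=12 h): 435·exp(−0.05332·1) = 412.414 mg/L
C(13) = 197.500 + 49.509 + 329.373 + 412.414 = 988.796 mg/L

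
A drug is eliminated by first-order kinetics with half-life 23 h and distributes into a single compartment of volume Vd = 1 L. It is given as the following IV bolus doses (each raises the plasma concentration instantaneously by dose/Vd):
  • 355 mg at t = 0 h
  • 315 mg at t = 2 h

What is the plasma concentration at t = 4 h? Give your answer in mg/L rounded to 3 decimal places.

611.259 mg/L

k = ln 2 / 23 = 0.03014 per h
Dose 1 (355 mg at t=0 h): 355·exp(−0.03014·4) = 314.684 mg/L
Dose 2 (315 mg at t=2 h): 315·exp(−0.03014·2) = 296.575 mg/L
C(4) = 314.684 + 296.575 = 611.259 mg/L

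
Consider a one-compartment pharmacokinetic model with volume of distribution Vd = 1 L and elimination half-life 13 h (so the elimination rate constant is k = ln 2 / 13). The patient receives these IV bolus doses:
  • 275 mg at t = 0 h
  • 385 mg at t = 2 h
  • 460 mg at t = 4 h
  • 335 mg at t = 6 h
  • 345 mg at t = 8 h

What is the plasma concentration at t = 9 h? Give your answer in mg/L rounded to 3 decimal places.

k = ln 2 / 13 = 0.05332 per h
Dose 1 (275 mg at t=0 h): 275·exp(−0.05332·9) = 170.187 mg/L
Dose 2 (385 mg at t=2 h): 385·exp(−0.05332·7) = 265.074 mg/L
Dose 3 (460 mg at t=4 h): 460·exp(−0.05332·5) = 352.352 mg/L
Dose 4 (335 mg at t=6 h): 335·exp(−0.05332·3) = 285.480 mg/L
Dose 5 (345 mg at t=8 h): 345·exp(−0.05332·1) = 327.087 mg/L
C(9) = 170.187 + 265.074 + 352.352 + 285.480 + 327.087 = 1400.181 mg/L

1400.181 mg/L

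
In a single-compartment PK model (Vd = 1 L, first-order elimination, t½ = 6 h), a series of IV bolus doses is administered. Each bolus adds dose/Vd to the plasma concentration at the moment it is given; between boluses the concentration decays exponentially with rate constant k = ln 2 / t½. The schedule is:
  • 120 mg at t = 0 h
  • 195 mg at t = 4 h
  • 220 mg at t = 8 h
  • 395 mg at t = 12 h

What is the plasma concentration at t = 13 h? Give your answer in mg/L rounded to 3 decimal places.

571.046 mg/L

k = ln 2 / 6 = 0.11552 per h
Dose 1 (120 mg at t=0 h): 120·exp(−0.11552·13) = 26.727 mg/L
Dose 2 (195 mg at t=4 h): 195·exp(−0.11552·9) = 68.943 mg/L
Dose 3 (220 mg at t=8 h): 220·exp(−0.11552·5) = 123.471 mg/L
Dose 4 (395 mg at t=12 h): 395·exp(−0.11552·1) = 351.905 mg/L
C(13) = 26.727 + 68.943 + 123.471 + 351.905 = 571.046 mg/L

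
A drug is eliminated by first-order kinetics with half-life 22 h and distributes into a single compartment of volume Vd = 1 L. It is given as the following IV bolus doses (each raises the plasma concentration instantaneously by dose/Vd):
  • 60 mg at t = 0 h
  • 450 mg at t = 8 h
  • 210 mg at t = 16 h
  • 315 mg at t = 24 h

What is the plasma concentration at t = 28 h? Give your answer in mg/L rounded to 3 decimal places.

k = ln 2 / 22 = 0.03151 per h
Dose 1 (60 mg at t=0 h): 60·exp(−0.03151·28) = 24.833 mg/L
Dose 2 (450 mg at t=8 h): 450·exp(−0.03151·20) = 239.634 mg/L
Dose 3 (210 mg at t=16 h): 210·exp(−0.03151·12) = 143.887 mg/L
Dose 4 (315 mg at t=24 h): 315·exp(−0.03151·4) = 277.701 mg/L
C(28) = 24.833 + 239.634 + 143.887 + 277.701 = 686.055 mg/L

686.055 mg/L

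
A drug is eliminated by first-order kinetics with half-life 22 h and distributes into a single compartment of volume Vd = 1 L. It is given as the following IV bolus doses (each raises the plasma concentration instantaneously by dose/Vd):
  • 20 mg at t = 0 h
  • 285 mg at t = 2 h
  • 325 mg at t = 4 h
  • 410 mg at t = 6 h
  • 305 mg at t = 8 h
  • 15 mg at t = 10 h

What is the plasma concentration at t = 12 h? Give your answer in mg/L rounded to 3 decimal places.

k = ln 2 / 22 = 0.03151 per h
Dose 1 (20 mg at t=0 h): 20·exp(−0.03151·12) = 13.704 mg/L
Dose 2 (285 mg at t=2 h): 285·exp(−0.03151·10) = 207.976 mg/L
Dose 3 (325 mg at t=4 h): 325·exp(−0.03151·8) = 252.591 mg/L
Dose 4 (410 mg at t=6 h): 410·exp(−0.03151·6) = 339.379 mg/L
Dose 5 (305 mg at t=8 h): 305·exp(−0.03151·4) = 268.885 mg/L
Dose 6 (15 mg at t=10 h): 15·exp(−0.03151·2) = 14.084 mg/L
C(12) = 13.704 + 207.976 + 252.591 + 339.379 + 268.885 + 14.084 = 1096.619 mg/L

1096.619 mg/L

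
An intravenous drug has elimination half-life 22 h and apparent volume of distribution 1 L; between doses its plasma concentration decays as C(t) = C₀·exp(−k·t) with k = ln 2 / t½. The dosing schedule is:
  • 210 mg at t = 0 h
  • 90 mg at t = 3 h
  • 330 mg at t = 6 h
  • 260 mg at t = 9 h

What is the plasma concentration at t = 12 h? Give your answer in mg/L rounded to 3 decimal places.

k = ln 2 / 22 = 0.03151 per h
Dose 1 (210 mg at t=0 h): 210·exp(−0.03151·12) = 143.887 mg/L
Dose 2 (90 mg at t=3 h): 90·exp(−0.03151·9) = 67.779 mg/L
Dose 3 (330 mg at t=6 h): 330·exp(−0.03151·6) = 273.159 mg/L
Dose 4 (260 mg at t=9 h): 260·exp(−0.03151·3) = 236.550 mg/L
C(12) = 143.887 + 67.779 + 273.159 + 236.550 = 721.375 mg/L

721.375 mg/L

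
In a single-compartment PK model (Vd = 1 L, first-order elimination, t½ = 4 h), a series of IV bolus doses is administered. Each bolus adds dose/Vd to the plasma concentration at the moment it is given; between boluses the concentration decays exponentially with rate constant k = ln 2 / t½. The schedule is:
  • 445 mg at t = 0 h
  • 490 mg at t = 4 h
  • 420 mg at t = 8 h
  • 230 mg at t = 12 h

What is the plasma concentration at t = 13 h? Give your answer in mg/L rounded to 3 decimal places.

519.779 mg/L

k = ln 2 / 4 = 0.17329 per h
Dose 1 (445 mg at t=0 h): 445·exp(−0.17329·13) = 46.775 mg/L
Dose 2 (490 mg at t=4 h): 490·exp(−0.17329·9) = 103.010 mg/L
Dose 3 (420 mg at t=8 h): 420·exp(−0.17329·5) = 176.588 mg/L
Dose 4 (230 mg at t=12 h): 230·exp(−0.17329·1) = 193.406 mg/L
C(13) = 46.775 + 103.010 + 176.588 + 193.406 = 519.779 mg/L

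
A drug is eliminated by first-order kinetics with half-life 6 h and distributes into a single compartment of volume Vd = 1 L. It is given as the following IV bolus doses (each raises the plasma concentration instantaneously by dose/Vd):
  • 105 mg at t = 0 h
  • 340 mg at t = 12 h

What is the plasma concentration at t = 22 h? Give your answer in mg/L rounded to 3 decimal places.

k = ln 2 / 6 = 0.11552 per h
Dose 1 (105 mg at t=0 h): 105·exp(−0.11552·22) = 8.268 mg/L
Dose 2 (340 mg at t=12 h): 340·exp(−0.11552·10) = 107.093 mg/L
C(22) = 8.268 + 107.093 = 115.362 mg/L

115.362 mg/L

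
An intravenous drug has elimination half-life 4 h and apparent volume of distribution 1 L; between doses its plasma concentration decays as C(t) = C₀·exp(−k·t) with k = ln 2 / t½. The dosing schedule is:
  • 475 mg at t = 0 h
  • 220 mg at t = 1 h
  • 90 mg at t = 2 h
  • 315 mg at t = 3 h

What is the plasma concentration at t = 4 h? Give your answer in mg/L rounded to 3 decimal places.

k = ln 2 / 4 = 0.17329 per h
Dose 1 (475 mg at t=0 h): 475·exp(−0.17329·4) = 237.500 mg/L
Dose 2 (220 mg at t=1 h): 220·exp(−0.17329·3) = 130.813 mg/L
Dose 3 (90 mg at t=2 h): 90·exp(−0.17329·2) = 63.640 mg/L
Dose 4 (315 mg at t=3 h): 315·exp(−0.17329·1) = 264.882 mg/L
C(4) = 237.500 + 130.813 + 63.640 + 264.882 = 696.835 mg/L

696.835 mg/L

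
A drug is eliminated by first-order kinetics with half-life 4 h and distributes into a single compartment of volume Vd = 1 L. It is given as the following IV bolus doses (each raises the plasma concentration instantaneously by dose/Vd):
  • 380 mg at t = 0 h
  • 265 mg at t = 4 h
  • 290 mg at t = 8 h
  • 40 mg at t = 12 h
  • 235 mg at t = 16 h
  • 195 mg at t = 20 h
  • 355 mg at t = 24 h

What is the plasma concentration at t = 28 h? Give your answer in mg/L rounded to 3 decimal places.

k = ln 2 / 4 = 0.17329 per h
Dose 1 (380 mg at t=0 h): 380·exp(−0.17329·28) = 2.969 mg/L
Dose 2 (265 mg at t=4 h): 265·exp(−0.17329·24) = 4.141 mg/L
Dose 3 (290 mg at t=8 h): 290·exp(−0.17329·20) = 9.062 mg/L
Dose 4 (40 mg at t=12 h): 40·exp(−0.17329·16) = 2.500 mg/L
Dose 5 (235 mg at t=16 h): 235·exp(−0.17329·12) = 29.375 mg/L
Dose 6 (195 mg at t=20 h): 195·exp(−0.17329·8) = 48.750 mg/L
Dose 7 (355 mg at t=24 h): 355·exp(−0.17329·4) = 177.500 mg/L
C(28) = 2.969 + 4.141 + 9.062 + 2.500 + 29.375 + 48.750 + 177.500 = 274.297 mg/L

274.297 mg/L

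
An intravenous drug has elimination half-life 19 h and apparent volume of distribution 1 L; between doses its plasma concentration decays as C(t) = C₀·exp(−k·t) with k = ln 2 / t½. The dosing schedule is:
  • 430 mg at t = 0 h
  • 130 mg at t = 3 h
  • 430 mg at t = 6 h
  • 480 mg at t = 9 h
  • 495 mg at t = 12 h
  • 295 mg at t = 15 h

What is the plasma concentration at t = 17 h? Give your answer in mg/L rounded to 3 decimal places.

k = ln 2 / 19 = 0.03648 per h
Dose 1 (430 mg at t=0 h): 430·exp(−0.03648·17) = 231.273 mg/L
Dose 2 (130 mg at t=3 h): 130·exp(−0.03648·14) = 78.007 mg/L
Dose 3 (430 mg at t=6 h): 430·exp(−0.03648·11) = 287.864 mg/L
Dose 4 (480 mg at t=9 h): 480·exp(−0.03648·8) = 358.502 mg/L
Dose 5 (495 mg at t=12 h): 495·exp(−0.03648·5) = 412.465 mg/L
Dose 6 (295 mg at t=15 h): 295·exp(−0.03648·2) = 274.242 mg/L
C(17) = 231.273 + 78.007 + 287.864 + 358.502 + 412.465 + 274.242 = 1642.354 mg/L

1642.354 mg/L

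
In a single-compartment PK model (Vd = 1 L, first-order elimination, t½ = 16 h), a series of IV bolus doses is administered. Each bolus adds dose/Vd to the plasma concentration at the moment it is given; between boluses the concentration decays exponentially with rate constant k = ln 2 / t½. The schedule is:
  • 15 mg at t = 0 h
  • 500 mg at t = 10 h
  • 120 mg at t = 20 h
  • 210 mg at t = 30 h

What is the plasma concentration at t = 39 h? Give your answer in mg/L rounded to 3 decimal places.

340.002 mg/L

k = ln 2 / 16 = 0.04332 per h
Dose 1 (15 mg at t=0 h): 15·exp(−0.04332·39) = 2.769 mg/L
Dose 2 (500 mg at t=10 h): 500·exp(−0.04332·29) = 142.349 mg/L
Dose 3 (120 mg at t=20 h): 120·exp(−0.04332·19) = 52.688 mg/L
Dose 4 (210 mg at t=30 h): 210·exp(−0.04332·9) = 142.197 mg/L
C(39) = 2.769 + 142.349 + 52.688 + 142.197 = 340.002 mg/L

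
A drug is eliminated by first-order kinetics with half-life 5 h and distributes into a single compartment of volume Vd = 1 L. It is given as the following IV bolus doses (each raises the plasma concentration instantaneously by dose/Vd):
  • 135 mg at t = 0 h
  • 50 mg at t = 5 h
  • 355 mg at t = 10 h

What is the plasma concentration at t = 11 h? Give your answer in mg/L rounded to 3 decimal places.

k = ln 2 / 5 = 0.13863 per h
Dose 1 (135 mg at t=0 h): 135·exp(−0.13863·11) = 29.381 mg/L
Dose 2 (50 mg at t=5 h): 50·exp(−0.13863·6) = 21.764 mg/L
Dose 3 (355 mg at t=10 h): 355·exp(−0.13863·1) = 309.045 mg/L
C(11) = 29.381 + 21.764 + 309.045 = 360.190 mg/L

360.190 mg/L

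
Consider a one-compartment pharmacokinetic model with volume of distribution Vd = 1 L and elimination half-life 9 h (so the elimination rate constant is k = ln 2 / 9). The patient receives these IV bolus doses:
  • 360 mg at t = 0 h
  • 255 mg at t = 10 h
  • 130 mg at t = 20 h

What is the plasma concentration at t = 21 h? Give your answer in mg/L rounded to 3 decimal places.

k = ln 2 / 9 = 0.07702 per h
Dose 1 (360 mg at t=0 h): 360·exp(−0.07702·21) = 71.433 mg/L
Dose 2 (255 mg at t=10 h): 255·exp(−0.07702·11) = 109.299 mg/L
Dose 3 (130 mg at t=20 h): 130·exp(−0.07702·1) = 120.364 mg/L
C(21) = 71.433 + 109.299 + 120.364 = 301.095 mg/L

301.095 mg/L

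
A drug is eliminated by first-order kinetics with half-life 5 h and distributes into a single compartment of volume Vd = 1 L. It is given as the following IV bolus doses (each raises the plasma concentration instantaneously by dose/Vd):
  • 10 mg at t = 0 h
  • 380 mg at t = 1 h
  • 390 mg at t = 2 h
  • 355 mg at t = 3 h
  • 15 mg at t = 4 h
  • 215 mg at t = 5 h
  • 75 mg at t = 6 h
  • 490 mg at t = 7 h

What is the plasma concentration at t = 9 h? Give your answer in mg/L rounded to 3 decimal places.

982.347 mg/L

k = ln 2 / 5 = 0.13863 per h
Dose 1 (10 mg at t=0 h): 10·exp(−0.13863·9) = 2.872 mg/L
Dose 2 (380 mg at t=1 h): 380·exp(−0.13863·8) = 125.353 mg/L
Dose 3 (390 mg at t=2 h): 390·exp(−0.13863·7) = 147.782 mg/L
Dose 4 (355 mg at t=3 h): 355·exp(−0.13863·6) = 154.523 mg/L
Dose 5 (15 mg at t=4 h): 15·exp(−0.13863·5) = 7.500 mg/L
Dose 6 (215 mg at t=5 h): 215·exp(−0.13863·4) = 123.485 mg/L
Dose 7 (75 mg at t=6 h): 75·exp(−0.13863·3) = 49.482 mg/L
Dose 8 (490 mg at t=7 h): 490·exp(−0.13863·2) = 371.351 mg/L
C(9) = 2.872 + 125.353 + 147.782 + 154.523 + 7.500 + 123.485 + 49.482 + 371.351 = 982.347 mg/L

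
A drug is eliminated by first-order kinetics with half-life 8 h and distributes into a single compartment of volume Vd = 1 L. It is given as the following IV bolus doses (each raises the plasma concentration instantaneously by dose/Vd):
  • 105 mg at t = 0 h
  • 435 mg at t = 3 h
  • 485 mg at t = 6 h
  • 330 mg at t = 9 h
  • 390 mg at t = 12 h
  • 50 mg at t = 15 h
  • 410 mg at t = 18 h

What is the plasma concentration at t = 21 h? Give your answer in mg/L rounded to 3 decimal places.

882.064 mg/L

k = ln 2 / 8 = 0.08664 per h
Dose 1 (105 mg at t=0 h): 105·exp(−0.08664·21) = 17.021 mg/L
Dose 2 (435 mg at t=3 h): 435·exp(−0.08664·18) = 91.447 mg/L
Dose 3 (485 mg at t=6 h): 485·exp(−0.08664·15) = 132.224 mg/L
Dose 4 (330 mg at t=9 h): 330·exp(−0.08664·12) = 116.673 mg/L
Dose 5 (390 mg at t=12 h): 390·exp(−0.08664·9) = 178.816 mg/L
Dose 6 (50 mg at t=15 h): 50·exp(−0.08664·6) = 29.730 mg/L
Dose 7 (410 mg at t=18 h): 410·exp(−0.08664·3) = 316.153 mg/L
C(21) = 17.021 + 91.447 + 132.224 + 116.673 + 178.816 + 29.730 + 316.153 = 882.064 mg/L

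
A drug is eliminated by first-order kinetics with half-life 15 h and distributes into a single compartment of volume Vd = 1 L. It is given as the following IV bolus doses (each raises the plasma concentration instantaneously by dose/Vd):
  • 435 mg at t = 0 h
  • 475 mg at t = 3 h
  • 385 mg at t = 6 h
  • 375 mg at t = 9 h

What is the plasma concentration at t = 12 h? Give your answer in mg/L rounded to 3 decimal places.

1181.457 mg/L

k = ln 2 / 15 = 0.04621 per h
Dose 1 (435 mg at t=0 h): 435·exp(−0.04621·12) = 249.842 mg/L
Dose 2 (475 mg at t=3 h): 475·exp(−0.04621·9) = 313.383 mg/L
Dose 3 (385 mg at t=6 h): 385·exp(−0.04621·6) = 291.775 mg/L
Dose 4 (375 mg at t=9 h): 375·exp(−0.04621·3) = 326.456 mg/L
C(12) = 249.842 + 313.383 + 291.775 + 326.456 = 1181.457 mg/L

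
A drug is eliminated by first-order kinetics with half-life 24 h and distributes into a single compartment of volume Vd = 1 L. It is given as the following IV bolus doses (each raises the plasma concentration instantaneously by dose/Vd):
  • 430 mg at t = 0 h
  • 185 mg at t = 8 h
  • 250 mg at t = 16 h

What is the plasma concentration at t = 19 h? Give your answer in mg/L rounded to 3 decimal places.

k = ln 2 / 24 = 0.02888 per h
Dose 1 (430 mg at t=0 h): 430·exp(−0.02888·19) = 248.401 mg/L
Dose 2 (185 mg at t=8 h): 185·exp(−0.02888·11) = 134.648 mg/L
Dose 3 (250 mg at t=16 h): 250·exp(−0.02888·3) = 229.251 mg/L
C(19) = 248.401 + 134.648 + 229.251 = 612.300 mg/L

612.300 mg/L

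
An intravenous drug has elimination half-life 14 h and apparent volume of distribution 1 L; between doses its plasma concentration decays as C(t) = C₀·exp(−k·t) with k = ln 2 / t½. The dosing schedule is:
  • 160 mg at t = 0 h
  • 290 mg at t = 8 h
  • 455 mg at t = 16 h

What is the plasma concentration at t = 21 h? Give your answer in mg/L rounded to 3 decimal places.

k = ln 2 / 14 = 0.04951 per h
Dose 1 (160 mg at t=0 h): 160·exp(−0.04951·21) = 56.569 mg/L
Dose 2 (290 mg at t=8 h): 290·exp(−0.04951·13) = 152.360 mg/L
Dose 3 (455 mg at t=16 h): 455·exp(−0.04951·5) = 355.223 mg/L
C(21) = 56.569 + 152.360 + 355.223 = 564.151 mg/L

564.151 mg/L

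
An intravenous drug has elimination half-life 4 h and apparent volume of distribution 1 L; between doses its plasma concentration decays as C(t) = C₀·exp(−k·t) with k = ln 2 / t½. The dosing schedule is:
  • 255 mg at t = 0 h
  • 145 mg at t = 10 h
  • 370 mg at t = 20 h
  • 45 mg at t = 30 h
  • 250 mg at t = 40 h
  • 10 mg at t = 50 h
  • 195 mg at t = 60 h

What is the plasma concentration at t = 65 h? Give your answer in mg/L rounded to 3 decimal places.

k = ln 2 / 4 = 0.17329 per h
Dose 1 (255 mg at t=0 h): 255·exp(−0.17329·65) = 0.003 mg/L
Dose 2 (145 mg at t=10 h): 145·exp(−0.17329·55) = 0.011 mg/L
Dose 3 (370 mg at t=20 h): 370·exp(−0.17329·45) = 0.152 mg/L
Dose 4 (45 mg at t=30 h): 45·exp(−0.17329·35) = 0.105 mg/L
Dose 5 (250 mg at t=40 h): 250·exp(−0.17329·25) = 3.285 mg/L
Dose 6 (10 mg at t=50 h): 10·exp(−0.17329·15) = 0.743 mg/L
Dose 7 (195 mg at t=60 h): 195·exp(−0.17329·5) = 81.987 mg/L
C(65) = 0.003 + 0.011 + 0.152 + 0.105 + 3.285 + 0.743 + 81.987 = 86.286 mg/L

86.286 mg/L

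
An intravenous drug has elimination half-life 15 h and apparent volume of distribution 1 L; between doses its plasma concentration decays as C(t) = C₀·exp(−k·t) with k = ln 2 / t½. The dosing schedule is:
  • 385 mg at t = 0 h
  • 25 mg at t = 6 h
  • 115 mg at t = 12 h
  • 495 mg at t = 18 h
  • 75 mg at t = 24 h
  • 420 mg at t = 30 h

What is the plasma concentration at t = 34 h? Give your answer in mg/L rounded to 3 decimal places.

761.161 mg/L

k = ln 2 / 15 = 0.04621 per h
Dose 1 (385 mg at t=0 h): 385·exp(−0.04621·34) = 80.007 mg/L
Dose 2 (25 mg at t=6 h): 25·exp(−0.04621·28) = 6.855 mg/L
Dose 3 (115 mg at t=12 h): 115·exp(−0.04621·22) = 41.609 mg/L
Dose 4 (495 mg at t=18 h): 495·exp(−0.04621·16) = 236.323 mg/L
Dose 5 (75 mg at t=24 h): 75·exp(−0.04621·10) = 47.247 mg/L
Dose 6 (420 mg at t=30 h): 420·exp(−0.04621·4) = 349.120 mg/L
C(34) = 80.007 + 6.855 + 41.609 + 236.323 + 47.247 + 349.120 = 761.161 mg/L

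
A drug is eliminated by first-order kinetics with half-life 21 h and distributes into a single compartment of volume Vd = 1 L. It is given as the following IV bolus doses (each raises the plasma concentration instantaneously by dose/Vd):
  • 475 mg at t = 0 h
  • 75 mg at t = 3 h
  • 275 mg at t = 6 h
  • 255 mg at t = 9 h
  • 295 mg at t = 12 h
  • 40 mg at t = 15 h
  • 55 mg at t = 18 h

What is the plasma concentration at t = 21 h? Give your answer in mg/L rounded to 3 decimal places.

919.932 mg/L

k = ln 2 / 21 = 0.03301 per h
Dose 1 (475 mg at t=0 h): 475·exp(−0.03301·21) = 237.500 mg/L
Dose 2 (75 mg at t=3 h): 75·exp(−0.03301·18) = 41.403 mg/L
Dose 3 (275 mg at t=6 h): 275·exp(−0.03301·15) = 167.614 mg/L
Dose 4 (255 mg at t=9 h): 255·exp(−0.03301·12) = 171.602 mg/L
Dose 5 (295 mg at t=12 h): 295·exp(−0.03301·9) = 219.184 mg/L
Dose 6 (40 mg at t=15 h): 40·exp(−0.03301·6) = 32.813 mg/L
Dose 7 (55 mg at t=18 h): 55·exp(−0.03301·3) = 49.815 mg/L
C(21) = 237.500 + 41.403 + 167.614 + 171.602 + 219.184 + 32.813 + 49.815 = 919.932 mg/L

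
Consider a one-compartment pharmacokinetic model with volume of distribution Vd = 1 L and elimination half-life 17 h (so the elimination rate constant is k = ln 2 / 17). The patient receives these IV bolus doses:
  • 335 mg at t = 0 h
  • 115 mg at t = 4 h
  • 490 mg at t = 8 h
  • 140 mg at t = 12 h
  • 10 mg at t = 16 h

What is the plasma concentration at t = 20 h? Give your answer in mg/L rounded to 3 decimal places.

618.040 mg/L

k = ln 2 / 17 = 0.04077 per h
Dose 1 (335 mg at t=0 h): 335·exp(−0.04077·20) = 148.215 mg/L
Dose 2 (115 mg at t=4 h): 115·exp(−0.04077·16) = 59.893 mg/L
Dose 3 (490 mg at t=8 h): 490·exp(−0.04077·12) = 300.403 mg/L
Dose 4 (140 mg at t=12 h): 140·exp(−0.04077·8) = 101.034 mg/L
Dose 5 (10 mg at t=16 h): 10·exp(−0.04077·4) = 8.495 mg/L
C(20) = 148.215 + 59.893 + 300.403 + 101.034 + 8.495 = 618.040 mg/L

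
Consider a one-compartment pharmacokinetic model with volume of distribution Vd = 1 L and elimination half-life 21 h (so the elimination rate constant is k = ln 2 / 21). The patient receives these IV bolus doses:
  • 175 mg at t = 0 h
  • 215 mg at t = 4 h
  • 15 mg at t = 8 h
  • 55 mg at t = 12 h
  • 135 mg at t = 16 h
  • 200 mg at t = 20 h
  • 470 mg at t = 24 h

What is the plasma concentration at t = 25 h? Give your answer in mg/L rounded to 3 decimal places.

953.164 mg/L

k = ln 2 / 21 = 0.03301 per h
Dose 1 (175 mg at t=0 h): 175·exp(−0.03301·25) = 76.678 mg/L
Dose 2 (215 mg at t=4 h): 215·exp(−0.03301·21) = 107.500 mg/L
Dose 3 (15 mg at t=8 h): 15·exp(−0.03301·17) = 8.559 mg/L
Dose 4 (55 mg at t=12 h): 55·exp(−0.03301·13) = 35.811 mg/L
Dose 5 (135 mg at t=16 h): 135·exp(−0.03301·9) = 100.305 mg/L
Dose 6 (200 mg at t=20 h): 200·exp(−0.03301·5) = 169.573 mg/L
Dose 7 (470 mg at t=24 h): 470·exp(−0.03301·1) = 454.740 mg/L
C(25) = 76.678 + 107.500 + 8.559 + 35.811 + 100.305 + 169.573 + 454.740 = 953.164 mg/L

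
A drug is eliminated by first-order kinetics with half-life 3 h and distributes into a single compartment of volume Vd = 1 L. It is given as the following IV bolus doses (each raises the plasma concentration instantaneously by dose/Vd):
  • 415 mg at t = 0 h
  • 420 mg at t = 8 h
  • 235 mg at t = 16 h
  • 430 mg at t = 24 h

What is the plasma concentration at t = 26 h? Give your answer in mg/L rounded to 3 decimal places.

k = ln 2 / 3 = 0.23105 per h
Dose 1 (415 mg at t=0 h): 415·exp(−0.23105·26) = 1.021 mg/L
Dose 2 (420 mg at t=8 h): 420·exp(−0.23105·18) = 6.563 mg/L
Dose 3 (235 mg at t=16 h): 235·exp(−0.23105·10) = 23.315 mg/L
Dose 4 (430 mg at t=24 h): 430·exp(−0.23105·2) = 270.883 mg/L
C(26) = 1.021 + 6.563 + 23.315 + 270.883 = 301.782 mg/L

301.782 mg/L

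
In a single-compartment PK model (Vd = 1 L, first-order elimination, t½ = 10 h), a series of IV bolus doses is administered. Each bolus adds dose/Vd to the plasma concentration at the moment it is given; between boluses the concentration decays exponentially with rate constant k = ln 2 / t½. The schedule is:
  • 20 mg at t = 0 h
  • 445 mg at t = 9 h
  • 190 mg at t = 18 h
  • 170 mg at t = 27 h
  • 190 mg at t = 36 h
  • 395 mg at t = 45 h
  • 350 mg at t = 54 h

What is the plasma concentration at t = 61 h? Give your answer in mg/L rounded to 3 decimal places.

417.487 mg/L

k = ln 2 / 10 = 0.06931 per h
Dose 1 (20 mg at t=0 h): 20·exp(−0.06931·61) = 0.292 mg/L
Dose 2 (445 mg at t=9 h): 445·exp(−0.06931·52) = 12.106 mg/L
Dose 3 (190 mg at t=18 h): 190·exp(−0.06931·43) = 9.645 mg/L
Dose 4 (170 mg at t=27 h): 170·exp(−0.06931·34) = 16.104 mg/L
Dose 5 (190 mg at t=36 h): 190·exp(−0.06931·25) = 33.588 mg/L
Dose 6 (395 mg at t=45 h): 395·exp(−0.06931·16) = 130.301 mg/L
Dose 7 (350 mg at t=54 h): 350·exp(−0.06931·7) = 215.450 mg/L
C(61) = 0.292 + 12.106 + 9.645 + 16.104 + 33.588 + 130.301 + 215.450 = 417.487 mg/L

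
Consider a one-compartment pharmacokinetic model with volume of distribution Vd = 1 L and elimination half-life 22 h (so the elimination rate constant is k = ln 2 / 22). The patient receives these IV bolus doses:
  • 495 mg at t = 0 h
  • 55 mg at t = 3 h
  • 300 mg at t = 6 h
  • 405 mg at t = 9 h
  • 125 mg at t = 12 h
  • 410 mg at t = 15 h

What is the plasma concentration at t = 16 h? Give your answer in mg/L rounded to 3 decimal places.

k = ln 2 / 22 = 0.03151 per h
Dose 1 (495 mg at t=0 h): 495·exp(−0.03151·16) = 299.002 mg/L
Dose 2 (55 mg at t=3 h): 55·exp(−0.03151·13) = 36.516 mg/L
Dose 3 (300 mg at t=6 h): 300·exp(−0.03151·10) = 218.922 mg/L
Dose 4 (405 mg at t=9 h): 405·exp(−0.03151·7) = 324.842 mg/L
Dose 5 (125 mg at t=12 h): 125·exp(−0.03151·4) = 110.199 mg/L
Dose 6 (410 mg at t=15 h): 410·exp(−0.03151·1) = 397.284 mg/L
C(16) = 299.002 + 36.516 + 218.922 + 324.842 + 110.199 + 397.284 = 1386.765 mg/L

1386.765 mg/L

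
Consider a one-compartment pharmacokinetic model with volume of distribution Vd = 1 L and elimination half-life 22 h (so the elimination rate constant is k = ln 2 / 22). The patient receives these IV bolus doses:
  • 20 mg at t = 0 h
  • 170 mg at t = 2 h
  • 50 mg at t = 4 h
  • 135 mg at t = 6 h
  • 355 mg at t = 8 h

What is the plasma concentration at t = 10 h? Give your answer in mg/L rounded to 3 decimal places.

k = ln 2 / 22 = 0.03151 per h
Dose 1 (20 mg at t=0 h): 20·exp(−0.03151·10) = 14.595 mg/L
Dose 2 (170 mg at t=2 h): 170·exp(−0.03151·8) = 132.125 mg/L
Dose 3 (50 mg at t=4 h): 50·exp(−0.03151·6) = 41.388 mg/L
Dose 4 (135 mg at t=6 h): 135·exp(−0.03151·4) = 119.015 mg/L
Dose 5 (355 mg at t=8 h): 355·exp(−0.03151·2) = 333.320 mg/L
C(10) = 14.595 + 132.125 + 41.388 + 119.015 + 333.320 = 640.442 mg/L

640.442 mg/L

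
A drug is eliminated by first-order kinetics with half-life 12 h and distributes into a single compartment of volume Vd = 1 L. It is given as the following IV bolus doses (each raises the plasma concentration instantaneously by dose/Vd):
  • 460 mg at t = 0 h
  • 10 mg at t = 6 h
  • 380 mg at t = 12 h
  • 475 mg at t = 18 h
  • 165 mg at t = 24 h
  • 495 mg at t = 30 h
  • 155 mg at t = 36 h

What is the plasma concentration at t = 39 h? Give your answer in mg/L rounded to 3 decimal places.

764.983 mg/L

k = ln 2 / 12 = 0.05776 per h
Dose 1 (460 mg at t=0 h): 460·exp(−0.05776·39) = 48.352 mg/L
Dose 2 (10 mg at t=6 h): 10·exp(−0.05776·33) = 1.487 mg/L
Dose 3 (380 mg at t=12 h): 380·exp(−0.05776·27) = 79.885 mg/L
Dose 4 (475 mg at t=18 h): 475·exp(−0.05776·21) = 141.218 mg/L
Dose 5 (165 mg at t=24 h): 165·exp(−0.05776·15) = 69.374 mg/L
Dose 6 (495 mg at t=30 h): 495·exp(−0.05776·9) = 294.329 mg/L
Dose 7 (155 mg at t=36 h): 155·exp(−0.05776·3) = 130.339 mg/L
C(39) = 48.352 + 1.487 + 79.885 + 141.218 + 69.374 + 294.329 + 130.339 = 764.983 mg/L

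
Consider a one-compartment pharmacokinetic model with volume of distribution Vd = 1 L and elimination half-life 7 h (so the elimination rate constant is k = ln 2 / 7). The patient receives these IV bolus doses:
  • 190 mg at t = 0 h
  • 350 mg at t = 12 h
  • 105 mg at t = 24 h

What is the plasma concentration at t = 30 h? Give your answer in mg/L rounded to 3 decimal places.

k = ln 2 / 7 = 0.09902 per h
Dose 1 (190 mg at t=0 h): 190·exp(−0.09902·30) = 9.741 mg/L
Dose 2 (350 mg at t=12 h): 350·exp(−0.09902·18) = 58.883 mg/L
Dose 3 (105 mg at t=24 h): 105·exp(−0.09902·6) = 57.965 mg/L
C(30) = 9.741 + 58.883 + 57.965 = 126.589 mg/L

126.589 mg/L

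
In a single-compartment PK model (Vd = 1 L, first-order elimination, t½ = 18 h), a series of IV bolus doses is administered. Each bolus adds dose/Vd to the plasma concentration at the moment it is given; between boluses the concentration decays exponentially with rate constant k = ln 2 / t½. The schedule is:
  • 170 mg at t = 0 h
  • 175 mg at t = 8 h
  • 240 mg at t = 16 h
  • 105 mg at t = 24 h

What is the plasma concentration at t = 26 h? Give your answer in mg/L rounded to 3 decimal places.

410.475 mg/L

k = ln 2 / 18 = 0.03851 per h
Dose 1 (170 mg at t=0 h): 170·exp(−0.03851·26) = 62.464 mg/L
Dose 2 (175 mg at t=8 h): 175·exp(−0.03851·18) = 87.500 mg/L
Dose 3 (240 mg at t=16 h): 240·exp(−0.03851·10) = 163.295 mg/L
Dose 4 (105 mg at t=24 h): 105·exp(−0.03851·2) = 97.217 mg/L
C(26) = 62.464 + 87.500 + 163.295 + 97.217 = 410.475 mg/L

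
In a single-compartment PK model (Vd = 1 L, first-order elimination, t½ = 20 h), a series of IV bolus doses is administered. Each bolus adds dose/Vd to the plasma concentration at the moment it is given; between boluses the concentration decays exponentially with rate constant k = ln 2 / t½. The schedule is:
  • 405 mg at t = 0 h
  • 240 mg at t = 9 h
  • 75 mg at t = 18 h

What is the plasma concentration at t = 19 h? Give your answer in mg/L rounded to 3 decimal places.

k = ln 2 / 20 = 0.03466 per h
Dose 1 (405 mg at t=0 h): 405·exp(−0.03466·19) = 209.641 mg/L
Dose 2 (240 mg at t=9 h): 240·exp(−0.03466·10) = 169.706 mg/L
Dose 3 (75 mg at t=18 h): 75·exp(−0.03466·1) = 72.445 mg/L
C(19) = 209.641 + 169.706 + 72.445 = 451.792 mg/L

451.792 mg/L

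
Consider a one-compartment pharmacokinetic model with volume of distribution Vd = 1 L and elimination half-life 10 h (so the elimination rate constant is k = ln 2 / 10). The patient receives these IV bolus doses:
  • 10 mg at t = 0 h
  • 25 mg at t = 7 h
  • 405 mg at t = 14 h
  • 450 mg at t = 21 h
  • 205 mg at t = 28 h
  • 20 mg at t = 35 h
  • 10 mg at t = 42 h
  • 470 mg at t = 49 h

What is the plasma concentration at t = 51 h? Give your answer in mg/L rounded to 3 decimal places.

551.632 mg/L

k = ln 2 / 10 = 0.06931 per h
Dose 1 (10 mg at t=0 h): 10·exp(−0.06931·51) = 0.292 mg/L
Dose 2 (25 mg at t=7 h): 25·exp(−0.06931·44) = 1.184 mg/L
Dose 3 (405 mg at t=14 h): 405·exp(−0.06931·37) = 31.163 mg/L
Dose 4 (450 mg at t=21 h): 450·exp(−0.06931·30) = 56.250 mg/L
Dose 5 (205 mg at t=28 h): 205·exp(−0.06931·23) = 41.628 mg/L
Dose 6 (20 mg at t=35 h): 20·exp(−0.06931·16) = 6.598 mg/L
Dose 7 (10 mg at t=42 h): 10·exp(−0.06931·9) = 5.359 mg/L
Dose 8 (470 mg at t=49 h): 470·exp(−0.06931·2) = 409.159 mg/L
C(51) = 0.292 + 1.184 + 31.163 + 56.250 + 41.628 + 6.598 + 5.359 + 409.159 = 551.632 mg/L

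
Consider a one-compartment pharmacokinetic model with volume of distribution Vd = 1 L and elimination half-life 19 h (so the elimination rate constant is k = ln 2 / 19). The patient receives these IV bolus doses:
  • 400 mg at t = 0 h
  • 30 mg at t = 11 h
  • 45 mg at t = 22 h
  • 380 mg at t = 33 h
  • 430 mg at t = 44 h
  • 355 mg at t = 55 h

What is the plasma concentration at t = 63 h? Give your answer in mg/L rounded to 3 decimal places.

k = ln 2 / 19 = 0.03648 per h
Dose 1 (400 mg at t=0 h): 400·exp(−0.03648·63) = 40.171 mg/L
Dose 2 (30 mg at t=11 h): 30·exp(−0.03648·52) = 4.500 mg/L
Dose 3 (45 mg at t=22 h): 45·exp(−0.03648·41) = 10.084 mg/L
Dose 4 (380 mg at t=33 h): 380·exp(−0.03648·30) = 127.196 mg/L
Dose 5 (430 mg at t=44 h): 430·exp(−0.03648·19) = 215.000 mg/L
Dose 6 (355 mg at t=55 h): 355·exp(−0.03648·8) = 265.142 mg/L
C(63) = 40.171 + 4.500 + 10.084 + 127.196 + 215.000 + 265.142 = 662.093 mg/L

662.093 mg/L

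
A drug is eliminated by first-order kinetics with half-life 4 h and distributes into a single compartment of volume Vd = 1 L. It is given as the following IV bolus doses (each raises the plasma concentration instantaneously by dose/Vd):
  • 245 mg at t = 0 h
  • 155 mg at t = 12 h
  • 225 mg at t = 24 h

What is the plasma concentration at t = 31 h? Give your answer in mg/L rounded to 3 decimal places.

73.791 mg/L

k = ln 2 / 4 = 0.17329 per h
Dose 1 (245 mg at t=0 h): 245·exp(−0.17329·31) = 1.138 mg/L
Dose 2 (155 mg at t=12 h): 155·exp(−0.17329·19) = 5.760 mg/L
Dose 3 (225 mg at t=24 h): 225·exp(−0.17329·7) = 66.893 mg/L
C(31) = 1.138 + 5.760 + 66.893 = 73.791 mg/L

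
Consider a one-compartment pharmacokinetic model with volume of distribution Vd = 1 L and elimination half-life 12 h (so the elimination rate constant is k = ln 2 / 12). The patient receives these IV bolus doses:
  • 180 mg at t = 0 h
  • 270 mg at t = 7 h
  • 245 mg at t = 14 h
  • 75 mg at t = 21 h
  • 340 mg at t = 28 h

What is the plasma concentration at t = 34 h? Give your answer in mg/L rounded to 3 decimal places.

434.998 mg/L

k = ln 2 / 12 = 0.05776 per h
Dose 1 (180 mg at t=0 h): 180·exp(−0.05776·34) = 25.255 mg/L
Dose 2 (270 mg at t=7 h): 270·exp(−0.05776·27) = 56.761 mg/L
Dose 3 (245 mg at t=14 h): 245·exp(−0.05776·20) = 77.170 mg/L
Dose 4 (75 mg at t=21 h): 75·exp(−0.05776·13) = 35.395 mg/L
Dose 5 (340 mg at t=28 h): 340·exp(−0.05776·6) = 240.416 mg/L
C(34) = 25.255 + 56.761 + 77.170 + 35.395 + 240.416 = 434.998 mg/L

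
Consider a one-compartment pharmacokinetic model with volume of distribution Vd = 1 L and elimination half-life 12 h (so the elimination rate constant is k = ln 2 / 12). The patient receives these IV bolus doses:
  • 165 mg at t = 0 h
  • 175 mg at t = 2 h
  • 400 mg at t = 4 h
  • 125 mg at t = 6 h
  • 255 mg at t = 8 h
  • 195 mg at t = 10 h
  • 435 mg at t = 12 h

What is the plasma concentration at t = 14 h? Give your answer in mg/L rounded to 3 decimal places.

k = ln 2 / 12 = 0.05776 per h
Dose 1 (165 mg at t=0 h): 165·exp(−0.05776·14) = 73.499 mg/L
Dose 2 (175 mg at t=2 h): 175·exp(−0.05776·12) = 87.500 mg/L
Dose 3 (400 mg at t=4 h): 400·exp(−0.05776·10) = 224.492 mg/L
Dose 4 (125 mg at t=6 h): 125·exp(−0.05776·8) = 78.745 mg/L
Dose 5 (255 mg at t=8 h): 255·exp(−0.05776·6) = 180.312 mg/L
Dose 6 (195 mg at t=10 h): 195·exp(−0.05776·4) = 154.772 mg/L
Dose 7 (435 mg at t=12 h): 435·exp(−0.05776·2) = 387.541 mg/L
C(14) = 73.499 + 87.500 + 224.492 + 78.745 + 180.312 + 154.772 + 387.541 = 1186.861 mg/L

1186.861 mg/L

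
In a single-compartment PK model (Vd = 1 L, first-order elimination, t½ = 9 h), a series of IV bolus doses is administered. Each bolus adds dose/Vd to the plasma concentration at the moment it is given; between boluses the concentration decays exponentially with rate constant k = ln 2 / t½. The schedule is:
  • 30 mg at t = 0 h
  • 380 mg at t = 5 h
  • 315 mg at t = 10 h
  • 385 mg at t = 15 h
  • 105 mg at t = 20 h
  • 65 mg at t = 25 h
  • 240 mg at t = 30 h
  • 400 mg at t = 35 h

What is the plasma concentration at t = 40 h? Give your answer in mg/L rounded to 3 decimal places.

k = ln 2 / 9 = 0.07702 per h
Dose 1 (30 mg at t=0 h): 30·exp(−0.07702·40) = 1.378 mg/L
Dose 2 (380 mg at t=5 h): 380·exp(−0.07702·35) = 25.651 mg/L
Dose 3 (315 mg at t=10 h): 315·exp(−0.07702·30) = 31.252 mg/L
Dose 4 (385 mg at t=15 h): 385·exp(−0.07702·25) = 56.139 mg/L
Dose 5 (105 mg at t=20 h): 105·exp(−0.07702·20) = 22.503 mg/L
Dose 6 (65 mg at t=25 h): 65·exp(−0.07702·15) = 20.474 mg/L
Dose 7 (240 mg at t=30 h): 240·exp(−0.07702·10) = 111.105 mg/L
Dose 8 (400 mg at t=35 h): 400·exp(−0.07702·5) = 272.158 mg/L
C(40) = 1.378 + 25.651 + 31.252 + 56.139 + 22.503 + 20.474 + 111.105 + 272.158 = 540.660 mg/L

540.660 mg/L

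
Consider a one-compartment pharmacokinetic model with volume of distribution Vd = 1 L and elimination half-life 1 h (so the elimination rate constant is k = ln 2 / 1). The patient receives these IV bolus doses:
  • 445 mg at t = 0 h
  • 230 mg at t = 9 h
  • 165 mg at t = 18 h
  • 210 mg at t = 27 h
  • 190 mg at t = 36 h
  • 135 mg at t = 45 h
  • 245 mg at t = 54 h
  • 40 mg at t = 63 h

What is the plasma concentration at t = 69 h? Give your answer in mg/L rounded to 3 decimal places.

k = ln 2 / 1 = 0.69315 per h
Dose 1 (445 mg at t=0 h): 445·exp(−0.69315·69) = 0.000 mg/L
Dose 2 (230 mg at t=9 h): 230·exp(−0.69315·60) = 0.000 mg/L
Dose 3 (165 mg at t=18 h): 165·exp(−0.69315·51) = 0.000 mg/L
Dose 4 (210 mg at t=27 h): 210·exp(−0.69315·42) = 0.000 mg/L
Dose 5 (190 mg at t=36 h): 190·exp(−0.69315·33) = 0.000 mg/L
Dose 6 (135 mg at t=45 h): 135·exp(−0.69315·24) = 0.000 mg/L
Dose 7 (245 mg at t=54 h): 245·exp(−0.69315·15) = 0.007 mg/L
Dose 8 (40 mg at t=63 h): 40·exp(−0.69315·6) = 0.625 mg/L
C(69) = 0.000 + 0.000 + 0.000 + 0.000 + 0.000 + 0.000 + 0.007 + 0.625 = 0.632 mg/L

0.632 mg/L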